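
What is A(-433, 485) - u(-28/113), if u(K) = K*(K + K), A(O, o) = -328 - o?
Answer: -10382765/12769 ≈ -813.12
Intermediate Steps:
u(K) = 2*K**2 (u(K) = K*(2*K) = 2*K**2)
A(-433, 485) - u(-28/113) = (-328 - 1*485) - 2*(-28/113)**2 = (-328 - 485) - 2*(-28*1/113)**2 = -813 - 2*(-28/113)**2 = -813 - 2*784/12769 = -813 - 1*1568/12769 = -813 - 1568/12769 = -10382765/12769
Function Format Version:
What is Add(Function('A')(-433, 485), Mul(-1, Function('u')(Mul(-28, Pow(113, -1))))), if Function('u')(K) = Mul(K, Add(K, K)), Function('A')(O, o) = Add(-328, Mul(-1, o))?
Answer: Rational(-10382765, 12769) ≈ -813.12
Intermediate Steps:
Function('u')(K) = Mul(2, Pow(K, 2)) (Function('u')(K) = Mul(K, Mul(2, K)) = Mul(2, Pow(K, 2)))
Add(Function('A')(-433, 485), Mul(-1, Function('u')(Mul(-28, Pow(113, -1))))) = Add(Add(-328, Mul(-1, 485)), Mul(-1, Mul(2, Pow(Mul(-28, Pow(113, -1)), 2)))) = Add(Add(-328, -485), Mul(-1, Mul(2, Pow(Mul(-28, Rational(1, 113)), 2)))) = Add(-813, Mul(-1, Mul(2, Pow(Rational(-28, 113), 2)))) = Add(-813, Mul(-1, Mul(2, Rational(784, 12769)))) = Add(-813, Mul(-1, Rational(1568, 12769))) = Add(-813, Rational(-1568, 12769)) = Rational(-10382765, 12769)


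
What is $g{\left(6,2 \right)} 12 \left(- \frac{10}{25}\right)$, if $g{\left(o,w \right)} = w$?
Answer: $- \frac{48}{5} \approx -9.6$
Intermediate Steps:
$g{\left(6,2 \right)} 12 \left(- \frac{10}{25}\right) = 2 \cdot 12 \left(- \frac{10}{25}\right) = 2 \cdot 12 \left(\left(-10\right) \frac{1}{25}\right) = 2 \cdot 12 \left(- \frac{2}{5}\right) = 2 \left(- \frac{24}{5}\right) = - \frac{48}{5}$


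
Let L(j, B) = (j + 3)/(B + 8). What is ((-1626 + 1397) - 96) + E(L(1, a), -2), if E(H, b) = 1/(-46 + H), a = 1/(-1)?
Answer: -103357/318 ≈ -325.02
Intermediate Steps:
a = -1
L(j, B) = (3 + j)/(8 + B)
((-1626 + 1397) - 96) + E(L(1, a), -2) = ((-1626 + 1397) - 96) + 1/(-46 + (3 + 1)/(8 - 1)) = (-229 - 96) + 1/(-46 + 4/7) = -325 + 1/(-46 + (1/7)*4) = -325 + 1/(-46 + 4/7) = -325 + 1/(-318/7) = -325 - 7/318 = -103357/318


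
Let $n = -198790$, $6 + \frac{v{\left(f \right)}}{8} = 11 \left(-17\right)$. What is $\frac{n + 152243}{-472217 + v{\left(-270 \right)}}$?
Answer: $\frac{46547}{473761} \approx 0.09825$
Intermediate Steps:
$v{\left(f \right)} = -1544$ ($v{\left(f \right)} = -48 + 8 \cdot 11 \left(-17\right) = -48 + 8 \left(-187\right) = -48 - 1496 = -1544$)
$\frac{n + 152243}{-472217 + v{\left(-270 \right)}} = \frac{-198790 + 152243}{-472217 - 1544} = - \frac{46547}{-473761} = \left(-46547\right) \left(- \frac{1}{473761}\right) = \frac{46547}{473761}$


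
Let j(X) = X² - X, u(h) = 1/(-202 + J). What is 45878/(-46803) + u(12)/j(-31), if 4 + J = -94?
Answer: -4551113201/4642857600 ≈ -0.98024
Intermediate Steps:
J = -98 (J = -4 - 94 = -98)
u(h) = -1/300 (u(h) = 1/(-202 - 98) = 1/(-300) = -1/300)
45878/(-46803) + u(12)/j(-31) = 45878/(-46803) - (-1/(31*(-1 - 31)))/300 = 45878*(-1/46803) - 1/(300*((-31*(-32)))) = -45878/46803 - 1/300/992 = -45878/46803 - 1/300*1/992 = -45878/46803 - 1/297600 = -4551113201/4642857600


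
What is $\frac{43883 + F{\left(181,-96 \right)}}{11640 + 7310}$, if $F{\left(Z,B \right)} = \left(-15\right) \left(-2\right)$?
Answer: $\frac{43913}{18950} \approx 2.3173$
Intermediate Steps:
$F{\left(Z,B \right)} = 30$
$\frac{43883 + F{\left(181,-96 \right)}}{11640 + 7310} = \frac{43883 + 30}{11640 + 7310} = \frac{43913}{18950}$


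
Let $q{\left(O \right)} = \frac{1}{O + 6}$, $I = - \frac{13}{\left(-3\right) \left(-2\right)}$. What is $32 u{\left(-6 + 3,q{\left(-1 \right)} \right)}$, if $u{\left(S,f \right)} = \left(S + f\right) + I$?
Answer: $- \frac{2384}{15} \approx -158.93$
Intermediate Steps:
$I = - \frac{13}{6} \approx -2.1667$
$q{\left(O \right)} = \frac{1}{6 + O}$
$u{\left(S,f \right)} = - \frac{13}{6} + S + f$ ($u{\left(S,f \right)} = \left(S + f\right) - \frac{13}{6} = - \frac{13}{6} + S + f$)
$32 u{\left(-6 + 3,q{\left(-1 \right)} \right)} = 32 \left(- \frac{13}{6} + \left(-6 + 3\right) + \frac{1}{6 - 1}\right) = 32 \left(- \frac{13}{6} - 3 + \frac{1}{5}\right) = 32 \left(- \frac{149}{30}\right) = - \frac{2384}{15}$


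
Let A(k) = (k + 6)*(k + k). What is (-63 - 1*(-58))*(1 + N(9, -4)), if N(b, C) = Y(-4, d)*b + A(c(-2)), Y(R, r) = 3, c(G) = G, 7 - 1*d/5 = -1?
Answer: -60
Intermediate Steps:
d = 40 (d = 35 - 5*(-1) = 35 + 5 = 40)
A(k) = 2*k*(6 + k) (A(k) = (6 + k)*(2*k) = 2*k*(6 + k))
N(b, C) = -16 + 3*b (N(b, C) = 3*b + 2*(-2)*(6 - 2) = 3*b + 2*(-2)*4 = 3*b - 16 = -16 + 3*b)
(-63 - 1*(-58))*(1 + N(9, -4)) = (-63 - 1*(-58))*(1 + (-16 + 3*9)) = (-63 + 58)*(1 + (-16 + 27)) = -5*(1 + 11) = -5*12 = -60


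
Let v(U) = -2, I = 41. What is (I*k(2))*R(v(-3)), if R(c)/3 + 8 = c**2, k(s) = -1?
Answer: 492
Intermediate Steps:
R(c) = -24 + 3*c**2
(I*k(2))*R(v(-3)) = (41*(-1))*(-24 + 3*(-2)**2) = -41*(-24 + 3*4) = -41*(-24 + 12) = -41*(-12) = 492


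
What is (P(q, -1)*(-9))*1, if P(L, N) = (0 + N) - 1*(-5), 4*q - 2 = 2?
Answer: -36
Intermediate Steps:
q = 1 (q = ½ + (¼)*2 = ½ + ½ = 1)
P(L, N) = 5 + N (P(L, N) = N + 5 = 5 + N)
(P(q, -1)*(-9))*1 = ((5 - 1)*(-9))*1 = (4*(-9))*1 = -36*1 = -36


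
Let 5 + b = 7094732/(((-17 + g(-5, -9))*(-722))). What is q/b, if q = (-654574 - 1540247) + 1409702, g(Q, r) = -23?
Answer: -5668559180/1737583 ≈ -3262.3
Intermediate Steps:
q = -785119 (q = -2194821 + 1409702 = -785119)
b = 1737583/7220 (b = -5 + 7094732/(((-17 - 23)*(-722))) = -5 + 7094732/((-40*(-722))) = -5 + 7094732/28880 = -5 + 7094732*(1/28880) = -5 + 1773683/7220 = 1737583/7220 ≈ 240.66)
q/b = -785119/1737583/7220 = -785119*7220/1737583 = -5668559180/1737583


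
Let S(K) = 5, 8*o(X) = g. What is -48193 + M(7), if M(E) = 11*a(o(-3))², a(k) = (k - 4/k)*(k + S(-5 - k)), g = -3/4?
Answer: 4074182786579/9437184 ≈ 4.3172e+5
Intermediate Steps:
g = -¾ (g = -3*¼ = -¾ ≈ -0.75000)
o(X) = -3/32 (o(X) = (⅛)*(-¾) = -3/32)
a(k) = (5 + k)*(k - 4/k) (a(k) = (k - 4/k)*(k + 5) = (k - 4/k)*(5 + k) = (5 + k)*(k - 4/k))
M(E) = 4528988995091/9437184 (M(E) = 11*(-4 + (-3/32)² - 20/(-3/32) + 5*(-3/32))² = 11*(-4 + 9/1024 - 20*(-32/3) - 15/32)² = 11*(-4 + 9/1024 + 640/3 - 15/32)² = 11*(641659/3072)² = 11*(411726272281/9437184) = 4528988995091/9437184)
-48193 + M(7) = -48193 + 4528988995091/9437184 = 4074182786579/9437184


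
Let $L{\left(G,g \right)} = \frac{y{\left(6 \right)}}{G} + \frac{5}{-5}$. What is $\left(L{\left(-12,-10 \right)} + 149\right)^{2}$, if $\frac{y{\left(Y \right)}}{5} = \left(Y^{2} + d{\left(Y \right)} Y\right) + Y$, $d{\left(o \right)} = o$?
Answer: $\frac{53361}{4} \approx 13340.0$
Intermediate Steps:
$y{\left(Y \right)} = 5 Y + 10 Y^{2}$ ($y{\left(Y \right)} = 5 \left(\left(Y^{2} + Y Y\right) + Y\right) = 5 \left(\left(Y^{2} + Y^{2}\right) + Y\right) = 5 \left(2 Y^{2} + Y\right) = 5 \left(Y + 2 Y^{2}\right) = 5 Y + 10 Y^{2}$)
$L{\left(G,g \right)} = -1 + \frac{390}{G}$ ($L{\left(G,g \right)} = \frac{5 \cdot 6 \left(1 + 2 \cdot 6\right)}{G} + \frac{5}{-5} = \frac{5 \cdot 6 \left(1 + 12\right)}{G} + 5 \left(- \frac{1}{5}\right) = \frac{5 \cdot 6 \cdot 13}{G} - 1 = \frac{390}{G} - 1 = -1 + \frac{390}{G}$)
$\left(L{\left(-12,-10 \right)} + 149\right)^{2} = \left(\frac{390 - -12}{-12} + 149\right)^{2} = \left(- \frac{390 + 12}{12} + 149\right)^{2} = \left(\left(- \frac{1}{12}\right) 402 + 149\right)^{2} = \left(- \frac{67}{2} + 149\right)^{2} = \left(\frac{231}{2}\right)^{2} = \frac{53361}{4}$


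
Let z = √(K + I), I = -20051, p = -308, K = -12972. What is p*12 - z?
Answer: -3696 - I*√33023 ≈ -3696.0 - 181.72*I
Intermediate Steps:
z = I*√33023 (z = √(-12972 - 20051) = √(-33023) = I*√33023 ≈ 181.72*I)
p*12 - z = -308*12 - I*√33023 = -3696 - I*√33023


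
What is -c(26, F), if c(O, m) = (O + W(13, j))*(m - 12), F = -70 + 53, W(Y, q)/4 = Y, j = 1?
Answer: 2262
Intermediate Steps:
W(Y, q) = 4*Y
F = -17
c(O, m) = (-12 + m)*(52 + O) (c(O, m) = (O + 4*13)*(m - 12) = (O + 52)*(-12 + m) = (52 + O)*(-12 + m) = (-12 + m)*(52 + O))
-c(26, F) = -(-624 - 12*26 + 52*(-17) + 26*(-17)) = -(-624 - 312 - 884 - 442) = -1*(-2262) = 2262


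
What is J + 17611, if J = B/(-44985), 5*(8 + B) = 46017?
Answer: 3961108198/224925 ≈ 17611.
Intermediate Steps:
B = 45977/5 (B = -8 + (1/5)*46017 = -8 + 46017/5 = 45977/5 ≈ 9195.4)
J = -45977/224925 (J = (45977/5)/(-44985) = (45977/5)*(-1/44985) = -45977/224925 ≈ -0.20441)
J + 17611 = -45977/224925 + 17611 = 3961108198/224925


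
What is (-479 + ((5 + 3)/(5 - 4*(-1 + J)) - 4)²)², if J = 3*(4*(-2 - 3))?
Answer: 824972527852225/3844124001 ≈ 2.1461e+5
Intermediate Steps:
J = -60 (J = 3*(4*(-5)) = 3*(-20) = -60)
(-479 + ((5 + 3)/(5 - 4*(-1 + J)) - 4)²)² = (-479 + ((5 + 3)/(5 - 4*(-1 - 60)) - 4)²)² = (-479 + (8/(5 - 4*(-61)) - 4)²)² = (-479 + (8/(5 + 244) - 4)²)² = (-479 + (8/249 - 4)²)² = (-479 + (-988/249)²)² = (-479 + 976144/62001)² = (-28722335/62001)² = 824972527852225/3844124001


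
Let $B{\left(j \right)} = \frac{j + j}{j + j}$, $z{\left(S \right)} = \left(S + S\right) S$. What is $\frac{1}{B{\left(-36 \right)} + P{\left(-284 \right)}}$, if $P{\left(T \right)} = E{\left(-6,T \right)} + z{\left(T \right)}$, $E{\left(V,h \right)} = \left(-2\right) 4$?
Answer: $\frac{1}{161305} \approx 6.1994 \cdot 10^{-6}$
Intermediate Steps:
$z{\left(S \right)} = 2 S^{2}$ ($z{\left(S \right)} = 2 S S = 2 S^{2}$)
$E{\left(V,h \right)} = -8$
$P{\left(T \right)} = -8 + 2 T^{2}$
$B{\left(j \right)} = 1$ ($B{\left(j \right)} = \frac{2 j}{2 j} = 2 j \frac{1}{2 j} = 1$)
$\frac{1}{B{\left(-36 \right)} + P{\left(-284 \right)}} = \frac{1}{1 - \left(8 - 2 \left(-284\right)^{2}\right)} = \frac{1}{1 + \left(-8 + 2 \cdot 80656\right)} = \frac{1}{1 + \left(-8 + 161312\right)} = \frac{1}{1 + 161304} = \frac{1}{161305}$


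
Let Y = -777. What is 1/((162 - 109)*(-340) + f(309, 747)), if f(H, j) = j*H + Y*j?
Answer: -1/367616 ≈ -2.7202e-6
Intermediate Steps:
f(H, j) = -777*j + H*j (f(H, j) = j*H - 777*j = H*j - 777*j = -777*j + H*j)
1/((162 - 109)*(-340) + f(309, 747)) = 1/((162 - 109)*(-340) + 747*(-777 + 309)) = 1/(53*(-340) + 747*(-468)) = 1/(-18020 - 349596) = 1/(-367616) = -1/367616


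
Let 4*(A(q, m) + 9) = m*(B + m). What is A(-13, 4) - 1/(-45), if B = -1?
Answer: -269/45 ≈ -5.9778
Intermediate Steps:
A(q, m) = -9 + m*(-1 + m)/4 (A(q, m) = -9 + (m*(-1 + m))/4 = -9 + m*(-1 + m)/4)
A(-13, 4) - 1/(-45) = (-9 - ¼*4 + (¼)*4²) - 1/(-45) = (-9 - 1 + (¼)*16) - 1*(-1/45) = (-9 - 1 + 4) + 1/45 = -6 + 1/45 = -269/45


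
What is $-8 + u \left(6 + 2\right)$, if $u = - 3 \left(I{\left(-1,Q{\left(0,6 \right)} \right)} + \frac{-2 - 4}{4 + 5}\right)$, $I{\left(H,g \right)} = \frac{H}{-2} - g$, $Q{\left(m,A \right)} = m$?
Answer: $-4$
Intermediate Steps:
$I{\left(H,g \right)} = - g - \frac{H}{2}$ ($I{\left(H,g \right)} = H \left(- \frac{1}{2}\right) - g = - \frac{H}{2} - g = - g - \frac{H}{2}$)
$u = \frac{1}{2}$ ($u = - 3 \left(\left(\left(-1\right) 0 - - \frac{1}{2}\right) + \frac{-2 - 4}{4 + 5}\right) = - 3 \left(\left(0 + \frac{1}{2}\right) - \frac{6}{9}\right) = - 3 \left(\frac{1}{2} - \frac{2}{3}\right) = \left(-3\right) \left(- \frac{1}{6}\right) = \frac{1}{2} \approx 0.5$)
$-8 + u \left(6 + 2\right) = -8 + \frac{6 + 2}{2} = -8 + \frac{1}{2} \cdot 8 = -8 + 4 = -4$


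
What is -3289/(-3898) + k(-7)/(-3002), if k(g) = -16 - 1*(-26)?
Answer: 4917299/5850898 ≈ 0.84044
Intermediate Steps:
k(g) = 10 (k(g) = -16 + 26 = 10)
-3289/(-3898) + k(-7)/(-3002) = -3289/(-3898) + 10/(-3002) = -3289*(-1/3898) + 10*(-1/3002) = 3289/3898 - 5/1501 = 4917299/5850898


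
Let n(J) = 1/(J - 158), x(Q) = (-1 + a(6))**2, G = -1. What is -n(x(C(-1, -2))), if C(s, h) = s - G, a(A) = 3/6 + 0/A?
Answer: 4/631 ≈ 0.0063391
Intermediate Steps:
a(A) = 1/2 (a(A) = 3*(1/6) + 0 = 1/2 + 0 = 1/2)
C(s, h) = 1 + s (C(s, h) = s - 1*(-1) = s + 1 = 1 + s)
x(Q) = 1/4 (x(Q) = (-1 + 1/2)**2 = (-1/2)**2 = 1/4)
n(J) = 1/(-158 + J)
-n(x(C(-1, -2))) = -1/(-158 + 1/4) = -1/(-631/4) = -1*(-4/631) = 4/631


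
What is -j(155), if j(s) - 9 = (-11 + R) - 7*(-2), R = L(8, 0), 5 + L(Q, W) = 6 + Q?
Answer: -21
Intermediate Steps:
L(Q, W) = 1 + Q (L(Q, W) = -5 + (6 + Q) = 1 + Q)
R = 9 (R = 1 + 8 = 9)
j(s) = 21 (j(s) = 9 + ((-11 + 9) - 7*(-2)) = 9 + (-2 + 14) = 9 + 12 = 21)
-j(155) = -1*21 = -21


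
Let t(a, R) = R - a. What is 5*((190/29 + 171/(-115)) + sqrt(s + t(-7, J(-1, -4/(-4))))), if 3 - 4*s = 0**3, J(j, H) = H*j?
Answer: 16891/667 + 15*sqrt(3)/2 ≈ 38.314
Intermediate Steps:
s = 3/4 (s = 3/4 - 1/4*0**3 = 3/4 - 1/4*0 = 3/4 + 0 = 3/4 ≈ 0.75000)
5*((190/29 + 171/(-115)) + sqrt(s + t(-7, J(-1, -4/(-4))))) = 5*((190/29 + 171/(-115)) + sqrt(3/4 + (-4/(-4)*(-1) - 1*(-7)))) = 5*((190*(1/29) + 171*(-1/115)) + sqrt(3/4 + (-4*(-1/4)*(-1) + 7))) = 5*((190/29 - 171/115) + sqrt(3/4 + (1*(-1) + 7))) = 5*(16891/3335 + sqrt(3/4 + (-1 + 7))) = 5*(16891/3335 + sqrt(3/4 + 6)) = 5*(16891/3335 + sqrt(27/4)) = 5*(16891/3335 + 3*sqrt(3)/2) = 16891/667 + 15*sqrt(3)/2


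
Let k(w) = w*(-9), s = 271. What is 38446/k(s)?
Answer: -38446/2439 ≈ -15.763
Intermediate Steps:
k(w) = -9*w
38446/k(s) = 38446/((-9*271)) = 38446/(-2439) = 38446*(-1/2439) = -38446/2439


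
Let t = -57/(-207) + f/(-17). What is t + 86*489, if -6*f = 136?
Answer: 967279/23 ≈ 42056.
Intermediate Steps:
f = -68/3 (f = -1/6*136 = -68/3 ≈ -22.667)
t = 37/23 (t = -57/(-207) - 68/3/(-17) = -57*(-1/207) - 68/3*(-1/17) = 19/69 + 4/3 = 37/23 ≈ 1.6087)
t + 86*489 = 37/23 + 86*489 = 37/23 + 42054 = 967279/23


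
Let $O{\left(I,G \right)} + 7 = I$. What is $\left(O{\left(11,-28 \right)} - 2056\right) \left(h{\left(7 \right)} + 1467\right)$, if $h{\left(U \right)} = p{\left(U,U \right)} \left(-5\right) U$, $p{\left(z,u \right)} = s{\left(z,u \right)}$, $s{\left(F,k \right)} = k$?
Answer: $-2507544$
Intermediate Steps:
$O{\left(I,G \right)} = -7 + I$
$p{\left(z,u \right)} = u$
$h{\left(U \right)} = - 5 U^{2}$ ($h{\left(U \right)} = U \left(-5\right) U = - 5 U U = - 5 U^{2}$)
$\left(O{\left(11,-28 \right)} - 2056\right) \left(h{\left(7 \right)} + 1467\right) = \left(\left(-7 + 11\right) - 2056\right) \left(- 5 \cdot 7^{2} + 1467\right) = \left(4 - 2056\right) \left(\left(-5\right) 49 + 1467\right) = - 2052 \left(-245 + 1467\right) = \left(-2052\right) 1222 = -2507544$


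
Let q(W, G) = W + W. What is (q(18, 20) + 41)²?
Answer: 5929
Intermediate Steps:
q(W, G) = 2*W
(q(18, 20) + 41)² = (2*18 + 41)² = (36 + 41)² = 77² = 5929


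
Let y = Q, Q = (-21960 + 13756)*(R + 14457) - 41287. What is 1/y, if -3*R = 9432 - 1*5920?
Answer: -3/327127097 ≈ -9.1707e-9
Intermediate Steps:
R = -3512/3 (R = -(9432 - 1*5920)/3 = -(9432 - 5920)/3 = -1/3*3512 = -3512/3 ≈ -1170.7)
Q = -327127097/3 (Q = (-21960 + 13756)*(-3512/3 + 14457) - 41287 = -8204*39859/3 - 41287 = -327003236/3 - 41287 = -327127097/3 ≈ -1.0904e+8)
y = -327127097/3 ≈ -1.0904e+8
1/y = 1/(-327127097/3) = -3/327127097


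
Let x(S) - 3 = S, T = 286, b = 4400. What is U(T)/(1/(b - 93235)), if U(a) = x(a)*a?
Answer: -7342568090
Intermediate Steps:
x(S) = 3 + S
U(a) = a*(3 + a) (U(a) = (3 + a)*a = a*(3 + a))
U(T)/(1/(b - 93235)) = (286*(3 + 286))/(1/(4400 - 93235)) = (286*289)/(1/(-88835)) = 82654/(-1/88835) = 82654*(-88835) = -7342568090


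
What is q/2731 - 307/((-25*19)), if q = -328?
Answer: 682617/1297225 ≈ 0.52621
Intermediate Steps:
q/2731 - 307/((-25*19)) = -328/2731 - 307/((-25*19)) = -328*1/2731 - 307/(-475) = -328/2731 - 307*(-1/475) = -328/2731 + 307/475 = 682617/1297225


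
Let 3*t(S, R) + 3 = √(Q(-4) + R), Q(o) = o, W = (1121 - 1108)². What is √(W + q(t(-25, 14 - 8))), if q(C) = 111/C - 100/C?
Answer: √(474 - 169*√2)/√(3 - √2) ≈ 12.173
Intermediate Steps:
W = 169 (W = 13² = 169)
t(S, R) = -1 + √(-4 + R)/3
q(C) = 11/C
√(W + q(t(-25, 14 - 8))) = √(169 + 11/(-1 + √(-4 + (14 - 8))/3)) = √(169 + 11/(-1 + √(-4 + 6)/3)) = √(169 + 11/(-1 + √2/3))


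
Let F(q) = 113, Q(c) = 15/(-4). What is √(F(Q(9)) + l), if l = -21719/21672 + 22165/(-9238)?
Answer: √31744803276914/538188 ≈ 10.469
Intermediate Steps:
Q(c) = -15/4 (Q(c) = 15*(-¼) = -15/4)
l = -10983871/3229128 (l = -21719*1/21672 + 22165*(-1/9238) = -21719/21672 - 715/298 = -10983871/3229128 ≈ -3.4015)
√(F(Q(9)) + l) = √(113 - 10983871/3229128) = √(353907593/3229128) = √31744803276914/538188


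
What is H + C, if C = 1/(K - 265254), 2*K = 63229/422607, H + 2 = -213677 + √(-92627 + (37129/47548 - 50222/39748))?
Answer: -47906047839731447/224196331127 + 3*I*√574397377242890403963/236242238 ≈ -2.1368e+5 + 304.35*I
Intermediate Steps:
H = -213679 + 3*I*√574397377242890403963/236242238 (H = -2 + (-213677 + √(-92627 + (37129/47548 - 50222/39748))) = -2 + (-213677 + √(-92627 + (37129*(1/47548) - 50222*1/39748))) = -2 + (-213677 + √(-92627 + (37129/47548 - 25111/19874))) = -2 + (-213677 + √(-92627 - 228038041/472484476)) = -2 + (-213677 + √(-43765047596493/472484476)) = -2 + (-213677 + 3*I*√574397377242890403963/236242238) = -213679 + 3*I*√574397377242890403963/236242238 ≈ -2.1368e+5 + 304.35*I)
K = 63229/845214 (K = (63229/422607)/2 = (63229*(1/422607))/2 = (½)*(63229/422607) = 63229/845214 ≈ 0.074808)
C = -845214/224196331127 (C = 1/(63229/845214 - 265254) = 1/(-224196331127/845214) = -845214/224196331127 ≈ -3.7700e-6)
H + C = (-213679 + 3*I*√574397377242890403963/236242238) - 845214/224196331127 = -47906047839731447/224196331127 + 3*I*√574397377242890403963/236242238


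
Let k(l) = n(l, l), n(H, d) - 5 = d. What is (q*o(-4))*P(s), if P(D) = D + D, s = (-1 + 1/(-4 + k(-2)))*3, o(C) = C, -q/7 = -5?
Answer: 1680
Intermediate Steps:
n(H, d) = 5 + d
q = 35 (q = -7*(-5) = 35)
k(l) = 5 + l
s = -6 (s = (-1 + 1/(-4 + (5 - 2)))*3 = (-1 + 1/(-4 + 3))*3 = (-1 + 1/(-1))*3 = (-1 - 1)*3 = -2*3 = -6)
P(D) = 2*D
(q*o(-4))*P(s) = (35*(-4))*(2*(-6)) = -140*(-12) = 1680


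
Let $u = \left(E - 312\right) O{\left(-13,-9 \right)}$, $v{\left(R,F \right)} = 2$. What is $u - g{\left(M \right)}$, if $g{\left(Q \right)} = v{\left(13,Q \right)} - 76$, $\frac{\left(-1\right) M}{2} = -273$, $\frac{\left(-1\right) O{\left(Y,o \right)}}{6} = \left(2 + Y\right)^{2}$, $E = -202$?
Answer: $373238$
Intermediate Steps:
$O{\left(Y,o \right)} = - 6 \left(2 + Y\right)^{2}$
$M = 546$ ($M = \left(-2\right) \left(-273\right) = 546$)
$g{\left(Q \right)} = -74$ ($g{\left(Q \right)} = 2 - 76 = -74$)
$u = 373164$ ($u = \left(-202 - 312\right) \left(- 6 \left(2 - 13\right)^{2}\right) = - 514 \left(- 6 \left(-11\right)^{2}\right) = - 514 \left(\left(-6\right) 121\right) = \left(-514\right) \left(-726\right) = 373164$)
$u - g{\left(M \right)} = 373164 - -74 = 373164 + 74 = 373238$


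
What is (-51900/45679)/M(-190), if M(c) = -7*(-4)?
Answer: -12975/319753 ≈ -0.040578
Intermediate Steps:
M(c) = 28
(-51900/45679)/M(-190) = -51900/45679/28 = -51900*1/45679*(1/28) = -51900/45679*1/28 = -12975/319753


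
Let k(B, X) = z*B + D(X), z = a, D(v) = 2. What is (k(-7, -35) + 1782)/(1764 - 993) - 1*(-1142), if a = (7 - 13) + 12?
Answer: 882224/771 ≈ 1144.3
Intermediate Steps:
a = 6 (a = -6 + 12 = 6)
z = 6
k(B, X) = 2 + 6*B (k(B, X) = 6*B + 2 = 2 + 6*B)
(k(-7, -35) + 1782)/(1764 - 993) - 1*(-1142) = ((2 + 6*(-7)) + 1782)/(1764 - 993) - 1*(-1142) = ((2 - 42) + 1782)/771 + 1142 = (-40 + 1782)*(1/771) + 1142 = 1742*(1/771) + 1142 = 1742/771 + 1142 = 882224/771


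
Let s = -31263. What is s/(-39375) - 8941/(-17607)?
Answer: 33425908/25676875 ≈ 1.3018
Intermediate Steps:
s/(-39375) - 8941/(-17607) = -31263/(-39375) - 8941/(-17607) = -31263*(-1/39375) - 8941*(-1/17607) = 10421/13125 + 8941/17607 = 33425908/25676875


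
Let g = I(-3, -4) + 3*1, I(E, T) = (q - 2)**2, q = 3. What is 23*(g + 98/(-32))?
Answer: 345/16 ≈ 21.563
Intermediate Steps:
I(E, T) = 1 (I(E, T) = (3 - 2)**2 = 1**2 = 1)
g = 4 (g = 1 + 3*1 = 1 + 3 = 4)
23*(g + 98/(-32)) = 23*(4 + 98/(-32)) = 23*(4 + 98*(-1/32)) = 23*(4 - 49/16) = 23*(15/16) = 345/16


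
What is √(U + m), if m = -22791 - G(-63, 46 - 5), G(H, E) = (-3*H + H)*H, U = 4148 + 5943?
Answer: I*√4762 ≈ 69.007*I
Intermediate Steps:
U = 10091
G(H, E) = -2*H² (G(H, E) = (-2*H)*H = -2*H²)
m = -14853 (m = -22791 - (-2)*(-63)² = -22791 - (-2)*3969 = -22791 - 1*(-7938) = -22791 + 7938 = -14853)
√(U + m) = √(10091 - 14853) = √(-4762) = I*√4762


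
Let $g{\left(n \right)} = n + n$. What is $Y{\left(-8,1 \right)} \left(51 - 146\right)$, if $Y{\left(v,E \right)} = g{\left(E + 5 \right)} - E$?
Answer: $-1045$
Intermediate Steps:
$g{\left(n \right)} = 2 n$
$Y{\left(v,E \right)} = 10 + E$ ($Y{\left(v,E \right)} = 2 \left(E + 5\right) - E = 2 \left(5 + E\right) - E = \left(10 + 2 E\right) - E = 10 + E$)
$Y{\left(-8,1 \right)} \left(51 - 146\right) = \left(10 + 1\right) \left(51 - 146\right) = 11 \left(-95\right) = -1045$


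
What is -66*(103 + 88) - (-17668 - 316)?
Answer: 5378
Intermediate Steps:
-66*(103 + 88) - (-17668 - 316) = -66*191 - 1*(-17984) = -12606 + 17984 = 5378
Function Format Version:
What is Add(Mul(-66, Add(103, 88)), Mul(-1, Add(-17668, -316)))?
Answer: 5378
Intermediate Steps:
Add(Mul(-66, Add(103, 88)), Mul(-1, Add(-17668, -316))) = Add(Mul(-66, 191), Mul(-1, -17984)) = Add(-12606, 17984) = 5378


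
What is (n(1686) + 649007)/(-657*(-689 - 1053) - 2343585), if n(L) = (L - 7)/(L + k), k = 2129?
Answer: -825321128/1524844055 ≈ -0.54125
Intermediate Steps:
n(L) = (-7 + L)/(2129 + L) (n(L) = (L - 7)/(L + 2129) = (-7 + L)/(2129 + L))
(n(1686) + 649007)/(-657*(-689 - 1053) - 2343585) = ((-7 + 1686)/(2129 + 1686) + 649007)/(-657*(-689 - 1053) - 2343585) = (1679/3815 + 649007)/(-657*(-1742) - 2343585) = ((1/3815)*1679 + 649007)/(1144494 - 2343585) = (1679/3815 + 649007)/(-1199091) = (2475963384/3815)*(-1/1199091) = -825321128/1524844055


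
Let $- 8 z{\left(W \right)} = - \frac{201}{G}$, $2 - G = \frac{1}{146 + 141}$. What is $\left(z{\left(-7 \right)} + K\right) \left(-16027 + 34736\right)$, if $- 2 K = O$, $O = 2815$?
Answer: $- \frac{39876942579}{1528} \approx -2.6097 \cdot 10^{7}$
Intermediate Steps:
$G = \frac{573}{287}$ ($G = 2 - \frac{1}{146 + 141} = 2 - \frac{1}{287} = \frac{573}{287} \approx 1.9965$)
$K = - \frac{2815}{2}$ ($K = \left(- \frac{1}{2}\right) 2815 = - \frac{2815}{2} \approx -1407.5$)
$z{\left(W \right)} = \frac{19229}{1528}$ ($z{\left(W \right)} = - \frac{\left(-201\right) \frac{1}{\frac{573}{287}}}{8} = - \frac{\left(-201\right) \frac{287}{573}}{8} = \left(- \frac{1}{8}\right) \left(- \frac{19229}{191}\right) = \frac{19229}{1528}$)
$\left(z{\left(-7 \right)} + K\right) \left(-16027 + 34736\right) = \left(\frac{19229}{1528} - \frac{2815}{2}\right) \left(-16027 + 34736\right) = \left(- \frac{2131431}{1528}\right) 18709 = - \frac{39876942579}{1528}$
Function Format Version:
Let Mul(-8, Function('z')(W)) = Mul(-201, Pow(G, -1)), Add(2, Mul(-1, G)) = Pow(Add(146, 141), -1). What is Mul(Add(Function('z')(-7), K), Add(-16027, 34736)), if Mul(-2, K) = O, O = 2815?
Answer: Rational(-39876942579, 1528) ≈ -2.6097e+7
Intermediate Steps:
G = Rational(573, 287) (G = Add(2, Mul(-1, Pow(Add(146, 141), -1))) = Add(2, Mul(-1, Pow(287, -1))) = Add(2, Mul(-1, Rational(1, 287))) = Add(2, Rational(-1, 287)) = Rational(573, 287) ≈ 1.9965)
K = Rational(-2815, 2) (K = Mul(Rational(-1, 2), 2815) = Rational(-2815, 2) ≈ -1407.5)
Function('z')(W) = Rational(19229, 1528) (Function('z')(W) = Mul(Rational(-1, 8), Mul(-201, Pow(Rational(573, 287), -1))) = Mul(Rational(-1, 8), Mul(-201, Rational(287, 573))) = Mul(Rational(-1, 8), Rational(-19229, 191)) = Rational(19229, 1528))
Mul(Add(Function('z')(-7), K), Add(-16027, 34736)) = Mul(Add(Rational(19229, 1528), Rational(-2815, 2)), Add(-16027, 34736)) = Mul(Rational(-2131431, 1528), 18709) = Rational(-39876942579, 1528)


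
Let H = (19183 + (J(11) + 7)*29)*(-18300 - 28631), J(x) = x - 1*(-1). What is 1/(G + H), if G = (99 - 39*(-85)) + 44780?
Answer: -1/926088160 ≈ -1.0798e-9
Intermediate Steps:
J(x) = 1 + x (J(x) = x + 1 = 1 + x)
G = 48194 (G = (99 + 3315) + 44780 = 3414 + 44780 = 48194)
H = -926136354 (H = (19183 + ((1 + 11) + 7)*29)*(-18300 - 28631) = (19183 + (12 + 7)*29)*(-46931) = (19183 + 19*29)*(-46931) = (19183 + 551)*(-46931) = 19734*(-46931) = -926136354)
1/(G + H) = 1/(48194 - 926136354) = 1/(-926088160) = -1/926088160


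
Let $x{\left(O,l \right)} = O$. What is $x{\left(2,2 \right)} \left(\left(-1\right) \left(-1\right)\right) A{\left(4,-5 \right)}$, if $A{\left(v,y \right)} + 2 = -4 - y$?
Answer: $-2$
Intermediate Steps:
$A{\left(v,y \right)} = -6 - y$ ($A{\left(v,y \right)} = -2 - \left(4 + y\right) = -6 - y$)
$x{\left(2,2 \right)} \left(\left(-1\right) \left(-1\right)\right) A{\left(4,-5 \right)} = 2 \left(\left(-1\right) \left(-1\right)\right) \left(-6 - -5\right) = 2 \cdot 1 \left(-6 + 5\right) = 2 \left(-1\right) = -2$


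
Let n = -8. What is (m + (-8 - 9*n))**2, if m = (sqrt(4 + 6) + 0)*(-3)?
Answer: 4186 - 384*sqrt(10) ≈ 2971.7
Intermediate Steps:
m = -3*sqrt(10) (m = (sqrt(10) + 0)*(-3) = sqrt(10)*(-3) = -3*sqrt(10) ≈ -9.4868)
(m + (-8 - 9*n))**2 = (-3*sqrt(10) + (-8 - 9*(-8)))**2 = (-3*sqrt(10) + (-8 + 72))**2 = (-3*sqrt(10) + 64)**2 = (64 - 3*sqrt(10))**2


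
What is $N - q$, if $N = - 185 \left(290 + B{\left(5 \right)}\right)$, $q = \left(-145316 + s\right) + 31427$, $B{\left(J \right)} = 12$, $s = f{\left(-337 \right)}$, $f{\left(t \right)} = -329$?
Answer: $58348$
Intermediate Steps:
$s = -329$
$q = -114218$ ($q = \left(-145316 - 329\right) + 31427 = -145645 + 31427 = -114218$)
$N = -55870$ ($N = - 185 \left(290 + 12\right) = \left(-185\right) 302 = -55870$)
$N - q = -55870 - -114218 = -55870 + 114218 = 58348$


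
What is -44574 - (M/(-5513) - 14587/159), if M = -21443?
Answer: -38995088764/876567 ≈ -44486.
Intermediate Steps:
-44574 - (M/(-5513) - 14587/159) = -44574 - (-21443/(-5513) - 14587/159) = -44574 - (-21443*(-1/5513) - 14587*1/159) = -44574 - (21443/5513 - 14587/159) = -44574 - 1*(-77008694/876567) = -44574 + 77008694/876567 = -38995088764/876567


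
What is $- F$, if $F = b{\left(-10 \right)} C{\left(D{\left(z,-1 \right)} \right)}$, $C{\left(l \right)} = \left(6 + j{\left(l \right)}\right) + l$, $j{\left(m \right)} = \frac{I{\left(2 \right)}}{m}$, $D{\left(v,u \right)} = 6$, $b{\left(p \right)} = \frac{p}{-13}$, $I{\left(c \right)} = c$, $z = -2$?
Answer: $- \frac{370}{39} \approx -9.4872$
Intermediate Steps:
$b{\left(p \right)} = - \frac{p}{13}$ ($b{\left(p \right)} = p \left(- \frac{1}{13}\right) = - \frac{p}{13}$)
$j{\left(m \right)} = \frac{2}{m}$
$C{\left(l \right)} = 6 + l + \frac{2}{l}$ ($C{\left(l \right)} = \left(6 + \frac{2}{l}\right) + l = 6 + l + \frac{2}{l}$)
$F = \frac{370}{39}$ ($F = \left(- \frac{1}{13}\right) \left(-10\right) \left(6 + 6 + \frac{2}{6}\right) = \frac{10 \left(6 + 6 + 2 \cdot \frac{1}{6}\right)}{13} = \frac{10 \left(6 + 6 + \frac{1}{3}\right)}{13} = \frac{10}{13} \cdot \frac{37}{3} = \frac{370}{39} \approx 9.4872$)
$- F = \left(-1\right) \frac{370}{39} = - \frac{370}{39}$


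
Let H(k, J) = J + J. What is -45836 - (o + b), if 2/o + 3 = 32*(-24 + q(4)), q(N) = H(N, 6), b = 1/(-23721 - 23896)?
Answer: -844655582623/18427779 ≈ -45836.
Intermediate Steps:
b = -1/47617 (b = 1/(-47617) = -1/47617 ≈ -2.1001e-5)
H(k, J) = 2*J
q(N) = 12 (q(N) = 2*6 = 12)
o = -2/387 (o = 2/(-3 + 32*(-24 + 12)) = 2/(-3 + 32*(-12)) = 2/(-3 - 384) = 2/(-387) = 2*(-1/387) = -2/387 ≈ -0.0051680)
-45836 - (o + b) = -45836 - (-2/387 - 1/47617) = -45836 - 1*(-95621/18427779) = -45836 + 95621/18427779 = -844655582623/18427779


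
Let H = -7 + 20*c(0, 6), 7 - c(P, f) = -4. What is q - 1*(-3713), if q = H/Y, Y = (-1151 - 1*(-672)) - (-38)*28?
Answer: 724106/195 ≈ 3713.4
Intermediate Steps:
c(P, f) = 11 (c(P, f) = 7 - 1*(-4) = 7 + 4 = 11)
H = 213 (H = -7 + 20*11 = -7 + 220 = 213)
Y = 585 (Y = (-1151 + 672) - 1*(-1064) = -479 + 1064 = 585)
q = 71/195 (q = 213/585 = 213*(1/585) = 71/195 ≈ 0.36410)
q - 1*(-3713) = 71/195 - 1*(-3713) = 71/195 + 3713 = 724106/195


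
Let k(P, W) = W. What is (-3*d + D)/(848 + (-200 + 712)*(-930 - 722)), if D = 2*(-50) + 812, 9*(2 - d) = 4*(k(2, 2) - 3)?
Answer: -1057/1267464 ≈ -0.00083395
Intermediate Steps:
d = 22/9 (d = 2 - 4*(2 - 3)/9 = 2 - 4*(-1)/9 = 2 - ⅑*(-4) = 2 + 4/9 = 22/9 ≈ 2.4444)
D = 712 (D = -100 + 812 = 712)
(-3*d + D)/(848 + (-200 + 712)*(-930 - 722)) = (-3*22/9 + 712)/(848 + (-200 + 712)*(-930 - 722)) = (-22/3 + 712)/(848 + 512*(-1652)) = 2114/(3*(848 - 845824)) = (2114/3)/(-844976) = (2114/3)*(-1/844976) = -1057/1267464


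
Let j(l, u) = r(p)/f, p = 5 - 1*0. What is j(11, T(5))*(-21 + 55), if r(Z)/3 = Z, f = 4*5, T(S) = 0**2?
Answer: 51/2 ≈ 25.500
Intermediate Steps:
p = 5 (p = 5 + 0 = 5)
T(S) = 0
f = 20
r(Z) = 3*Z
j(l, u) = 3/4 (j(l, u) = (3*5)/20 = 15*(1/20) = 3/4)
j(11, T(5))*(-21 + 55) = 3*(-21 + 55)/4 = (3/4)*34 = 51/2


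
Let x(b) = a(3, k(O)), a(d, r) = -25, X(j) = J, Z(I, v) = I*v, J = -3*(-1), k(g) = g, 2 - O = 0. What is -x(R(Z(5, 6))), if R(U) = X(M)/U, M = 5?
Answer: 25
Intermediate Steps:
O = 2 (O = 2 - 1*0 = 2 + 0 = 2)
J = 3
X(j) = 3
R(U) = 3/U
x(b) = -25
-x(R(Z(5, 6))) = -1*(-25) = 25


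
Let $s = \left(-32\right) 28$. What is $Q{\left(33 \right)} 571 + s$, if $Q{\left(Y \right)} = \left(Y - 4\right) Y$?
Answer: $545551$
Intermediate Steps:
$Q{\left(Y \right)} = Y \left(-4 + Y\right)$ ($Q{\left(Y \right)} = \left(-4 + Y\right) Y = Y \left(-4 + Y\right)$)
$s = -896$
$Q{\left(33 \right)} 571 + s = 33 \left(-4 + 33\right) 571 - 896 = 33 \cdot 29 \cdot 571 - 896 = 957 \cdot 571 - 896 = 546447 - 896 = 545551$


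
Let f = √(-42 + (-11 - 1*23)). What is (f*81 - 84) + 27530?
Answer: 27446 + 162*I*√19 ≈ 27446.0 + 706.14*I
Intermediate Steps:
f = 2*I*√19 (f = √(-42 + (-11 - 23)) = √(-42 - 34) = √(-76) = 2*I*√19 ≈ 8.7178*I)
(f*81 - 84) + 27530 = ((2*I*√19)*81 - 84) + 27530 = (162*I*√19 - 84) + 27530 = (-84 + 162*I*√19) + 27530 = 27446 + 162*I*√19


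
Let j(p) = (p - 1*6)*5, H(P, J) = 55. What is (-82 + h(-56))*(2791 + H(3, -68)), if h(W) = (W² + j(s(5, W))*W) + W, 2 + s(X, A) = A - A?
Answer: 14907348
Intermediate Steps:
s(X, A) = -2 (s(X, A) = -2 + (A - A) = -2 + 0 = -2)
j(p) = -30 + 5*p (j(p) = (p - 6)*5 = (-6 + p)*5 = -30 + 5*p)
h(W) = W² - 39*W (h(W) = (W² + (-30 + 5*(-2))*W) + W = (W² + (-30 - 10)*W) + W = (W² - 40*W) + W = W² - 39*W)
(-82 + h(-56))*(2791 + H(3, -68)) = (-82 - 56*(-39 - 56))*(2791 + 55) = (-82 - 56*(-95))*2846 = (-82 + 5320)*2846 = 5238*2846 = 14907348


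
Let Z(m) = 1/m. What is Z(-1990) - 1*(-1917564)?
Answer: 3815952359/1990 ≈ 1.9176e+6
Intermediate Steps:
Z(-1990) - 1*(-1917564) = 1/(-1990) - 1*(-1917564) = -1/1990 + 1917564 = 3815952359/1990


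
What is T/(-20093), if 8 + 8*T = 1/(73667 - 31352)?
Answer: 338519/6801882360 ≈ 4.9768e-5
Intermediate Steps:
T = -338519/338520 (T = -1 + 1/(8*(73667 - 31352)) = -1 + (⅛)/42315 = -1 + (⅛)*(1/42315) = -1 + 1/338520 = -338519/338520 ≈ -1.0000)
T/(-20093) = -338519/338520/(-20093) = -338519/338520*(-1/20093) = 338519/6801882360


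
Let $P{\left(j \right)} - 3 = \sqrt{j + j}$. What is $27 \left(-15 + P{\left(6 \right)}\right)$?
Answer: $-324 + 54 \sqrt{3} \approx -230.47$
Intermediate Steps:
$P{\left(j \right)} = 3 + \sqrt{2} \sqrt{j}$ ($P{\left(j \right)} = 3 + \sqrt{j + j} = 3 + \sqrt{2 j} = 3 + \sqrt{2} \sqrt{j}$)
$27 \left(-15 + P{\left(6 \right)}\right) = 27 \left(-15 + \left(3 + \sqrt{2} \sqrt{6}\right)\right) = 27 \left(-15 + \left(3 + 2 \sqrt{3}\right)\right) = 27 \left(-12 + 2 \sqrt{3}\right) = -324 + 54 \sqrt{3}$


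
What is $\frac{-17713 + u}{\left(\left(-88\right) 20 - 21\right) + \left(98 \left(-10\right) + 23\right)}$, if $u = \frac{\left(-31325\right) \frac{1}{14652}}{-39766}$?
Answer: $\frac{10320504783691}{1595299620816} \approx 6.4693$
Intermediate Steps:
$u = \frac{31325}{582651432}$ ($u = \left(-31325\right) \frac{1}{14652} \left(- \frac{1}{39766}\right) = \left(- \frac{31325}{14652}\right) \left(- \frac{1}{39766}\right) = \frac{31325}{582651432} \approx 5.3763 \cdot 10^{-5}$)
$\frac{-17713 + u}{\left(\left(-88\right) 20 - 21\right) + \left(98 \left(-10\right) + 23\right)} = \frac{-17713 + \frac{31325}{582651432}}{\left(\left(-88\right) 20 - 21\right) + \left(98 \left(-10\right) + 23\right)} = - \frac{10320504783691}{582651432 \left(\left(-1760 - 21\right) + \left(-980 + 23\right)\right)} = - \frac{10320504783691}{582651432 \left(-1781 - 957\right)} = - \frac{10320504783691}{582651432 \left(-2738\right)} = \left(- \frac{10320504783691}{582651432}\right) \left(- \frac{1}{2738}\right) = \frac{10320504783691}{1595299620816}$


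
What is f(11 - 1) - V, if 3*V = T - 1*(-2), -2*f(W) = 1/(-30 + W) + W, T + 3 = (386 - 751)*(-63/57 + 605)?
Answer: 167509817/2280 ≈ 73469.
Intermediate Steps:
T = -4188067/19 (T = -3 + (386 - 751)*(-63/57 + 605) = -3 - 365*(-63*1/57 + 605) = -3 - 365*(-21/19 + 605) = -3 - 365*11474/19 = -3 - 4188010/19 = -4188067/19 ≈ -2.2042e+5)
f(W) = -W/2 - 1/(2*(-30 + W)) (f(W) = -(1/(-30 + W) + W)/2 = -(W + 1/(-30 + W))/2 = -W/2 - 1/(2*(-30 + W)))
V = -4188029/57 (V = (-4188067/19 - 1*(-2))/3 = (-4188067/19 + 2)/3 = (1/3)*(-4188029/19) = -4188029/57 ≈ -73474.)
f(11 - 1) - V = (-1 - (11 - 1)**2 + 30*(11 - 1))/(2*(-30 + (11 - 1))) - 1*(-4188029/57) = (-1 - 1*10**2 + 30*10)/(2*(-30 + 10)) + 4188029/57 = (1/2)*(-1 - 1*100 + 300)/(-20) + 4188029/57 = (1/2)*(-1/20)*(-1 - 100 + 300) + 4188029/57 = (1/2)*(-1/20)*199 + 4188029/57 = -199/40 + 4188029/57 = 167509817/2280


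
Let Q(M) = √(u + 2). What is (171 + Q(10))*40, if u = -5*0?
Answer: 6840 + 40*√2 ≈ 6896.6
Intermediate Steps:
u = 0
Q(M) = √2 (Q(M) = √(0 + 2) = √2)
(171 + Q(10))*40 = (171 + √2)*40 = 6840 + 40*√2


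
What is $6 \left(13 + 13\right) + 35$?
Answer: $191$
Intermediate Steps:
$6 \left(13 + 13\right) + 35 = 6 \cdot 26 + 35 = 156 + 35 = 191$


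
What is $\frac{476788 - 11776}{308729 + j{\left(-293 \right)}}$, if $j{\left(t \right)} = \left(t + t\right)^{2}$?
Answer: $\frac{155004}{217375} \approx 0.71307$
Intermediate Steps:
$j{\left(t \right)} = 4 t^{2}$ ($j{\left(t \right)} = \left(2 t\right)^{2} = 4 t^{2}$)
$\frac{476788 - 11776}{308729 + j{\left(-293 \right)}} = \frac{476788 - 11776}{308729 + 4 \left(-293\right)^{2}} = \frac{465012}{308729 + 4 \cdot 85849} = \frac{465012}{308729 + 343396} = \frac{465012}{652125} = 465012 \cdot \frac{1}{652125} = \frac{155004}{217375}$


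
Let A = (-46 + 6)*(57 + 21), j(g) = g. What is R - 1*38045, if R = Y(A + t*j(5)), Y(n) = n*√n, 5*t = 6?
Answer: -38045 - 9342*I*√346 ≈ -38045.0 - 1.7377e+5*I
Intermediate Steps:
t = 6/5 (t = (⅕)*6 = 6/5 ≈ 1.2000)
A = -3120 (A = -40*78 = -3120)
Y(n) = n^(3/2)
R = -9342*I*√346 (R = (-3120 + (6/5)*5)^(3/2) = (-3120 + 6)^(3/2) = (-3114)^(3/2) = -9342*I*√346 ≈ -1.7377e+5*I)
R - 1*38045 = -9342*I*√346 - 1*38045 = -9342*I*√346 - 38045 = -38045 - 9342*I*√346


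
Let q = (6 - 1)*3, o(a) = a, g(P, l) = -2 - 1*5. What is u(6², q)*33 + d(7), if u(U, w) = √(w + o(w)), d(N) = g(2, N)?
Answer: -7 + 33*√30 ≈ 173.75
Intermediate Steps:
g(P, l) = -7 (g(P, l) = -2 - 5 = -7)
d(N) = -7
q = 15 (q = 5*3 = 15)
u(U, w) = √2*√w (u(U, w) = √(w + w) = √(2*w) = √2*√w)
u(6², q)*33 + d(7) = (√2*√15)*33 - 7 = √30*33 - 7 = 33*√30 - 7 = -7 + 33*√30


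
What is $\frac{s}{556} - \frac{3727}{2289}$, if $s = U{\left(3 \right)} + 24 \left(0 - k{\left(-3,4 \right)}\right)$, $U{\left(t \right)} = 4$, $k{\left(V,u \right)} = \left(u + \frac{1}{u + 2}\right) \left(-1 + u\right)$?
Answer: $- \frac{687439}{318171} \approx -2.1606$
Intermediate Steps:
$k{\left(V,u \right)} = \left(-1 + u\right) \left(u + \frac{1}{2 + u}\right)$ ($k{\left(V,u \right)} = \left(u + \frac{1}{2 + u}\right) \left(-1 + u\right) = \left(-1 + u\right) \left(u + \frac{1}{2 + u}\right)$)
$s = -296$ ($s = 4 + 24 \left(0 - \frac{-1 + 4^{2} + 4^{3} - 4}{2 + 4}\right) = 4 + 24 \left(0 - \frac{-1 + 16 + 64 - 4}{6}\right) = 4 + 24 \left(0 - \frac{1}{6} \cdot 75\right) = 4 + 24 \left(0 - \frac{25}{2}\right) = 4 + 24 \left(- \frac{25}{2}\right) = 4 - 300 = -296$)
$\frac{s}{556} - \frac{3727}{2289} = - \frac{296}{556} - \frac{3727}{2289} = \left(-296\right) \frac{1}{556} - \frac{3727}{2289} = - \frac{74}{139} - \frac{3727}{2289} = - \frac{687439}{318171}$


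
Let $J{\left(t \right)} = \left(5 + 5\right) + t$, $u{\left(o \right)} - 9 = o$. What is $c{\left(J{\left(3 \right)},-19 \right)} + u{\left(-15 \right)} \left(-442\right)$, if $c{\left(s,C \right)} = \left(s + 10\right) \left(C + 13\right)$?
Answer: $2514$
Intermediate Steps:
$u{\left(o \right)} = 9 + o$
$J{\left(t \right)} = 10 + t$
$c{\left(s,C \right)} = \left(10 + s\right) \left(13 + C\right)$
$c{\left(J{\left(3 \right)},-19 \right)} + u{\left(-15 \right)} \left(-442\right) = \left(130 + 10 \left(-19\right) + 13 \left(10 + 3\right) - 19 \left(10 + 3\right)\right) + \left(9 - 15\right) \left(-442\right) = \left(130 - 190 + 13 \cdot 13 - 247\right) - -2652 = \left(130 - 190 + 169 - 247\right) + 2652 = -138 + 2652 = 2514$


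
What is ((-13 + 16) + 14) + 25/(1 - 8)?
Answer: 94/7 ≈ 13.429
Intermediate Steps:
((-13 + 16) + 14) + 25/(1 - 8) = (3 + 14) + 25/(-7) = 17 - ⅐*25 = 17 - 25/7 = 94/7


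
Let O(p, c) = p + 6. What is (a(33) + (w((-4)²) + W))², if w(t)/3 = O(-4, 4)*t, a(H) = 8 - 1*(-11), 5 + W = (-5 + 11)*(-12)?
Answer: 1444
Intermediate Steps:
W = -77 (W = -5 + (-5 + 11)*(-12) = -5 + 6*(-12) = -5 - 72 = -77)
O(p, c) = 6 + p
a(H) = 19 (a(H) = 8 + 11 = 19)
w(t) = 6*t (w(t) = 3*((6 - 4)*t) = 3*(2*t) = 6*t)
(a(33) + (w((-4)²) + W))² = (19 + (6*(-4)² - 77))² = (19 + (6*16 - 77))² = (19 + (96 - 77))² = (19 + 19)² = 38² = 1444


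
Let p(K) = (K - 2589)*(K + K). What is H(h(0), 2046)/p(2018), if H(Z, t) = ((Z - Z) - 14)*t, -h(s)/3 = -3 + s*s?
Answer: 7161/576139 ≈ 0.012429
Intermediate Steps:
h(s) = 9 - 3*s² (h(s) = -3*(-3 + s*s) = -3*(-3 + s²) = 9 - 3*s²)
p(K) = 2*K*(-2589 + K) (p(K) = (-2589 + K)*(2*K) = 2*K*(-2589 + K))
H(Z, t) = -14*t (H(Z, t) = (0 - 14)*t = -14*t)
H(h(0), 2046)/p(2018) = (-14*2046)/((2*2018*(-2589 + 2018))) = -28644/(2*2018*(-571)) = -28644/(-2304556) = -28644*(-1/2304556) = 7161/576139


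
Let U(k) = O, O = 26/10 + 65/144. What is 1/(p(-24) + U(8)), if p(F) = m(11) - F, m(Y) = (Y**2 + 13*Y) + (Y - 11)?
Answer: 720/209557 ≈ 0.0034358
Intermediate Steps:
m(Y) = -11 + Y**2 + 14*Y (m(Y) = (Y**2 + 13*Y) + (-11 + Y) = -11 + Y**2 + 14*Y)
O = 2197/720 (O = 26*(1/10) + 65*(1/144) = 13/5 + 65/144 = 2197/720 ≈ 3.0514)
p(F) = 264 - F (p(F) = (-11 + 11**2 + 14*11) - F = (-11 + 121 + 154) - F = 264 - F)
U(k) = 2197/720
1/(p(-24) + U(8)) = 1/((264 - 1*(-24)) + 2197/720) = 1/((264 + 24) + 2197/720) = 1/(288 + 2197/720) = 1/(209557/720) = 720/209557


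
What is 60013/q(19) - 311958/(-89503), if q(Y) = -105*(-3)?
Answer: 5469610309/28193445 ≈ 194.00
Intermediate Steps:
q(Y) = 315
60013/q(19) - 311958/(-89503) = 60013/315 - 311958/(-89503) = 60013*(1/315) - 311958*(-1/89503) = 60013/315 + 311958/89503 = 5469610309/28193445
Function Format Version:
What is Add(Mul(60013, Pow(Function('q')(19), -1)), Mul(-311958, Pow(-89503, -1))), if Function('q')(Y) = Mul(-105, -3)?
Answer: Rational(5469610309, 28193445) ≈ 194.00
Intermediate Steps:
Function('q')(Y) = 315
Add(Mul(60013, Pow(Function('q')(19), -1)), Mul(-311958, Pow(-89503, -1))) = Add(Mul(60013, Pow(315, -1)), Mul(-311958, Pow(-89503, -1))) = Add(Mul(60013, Rational(1, 315)), Mul(-311958, Rational(-1, 89503))) = Add(Rational(60013, 315), Rational(311958, 89503)) = Rational(5469610309, 28193445)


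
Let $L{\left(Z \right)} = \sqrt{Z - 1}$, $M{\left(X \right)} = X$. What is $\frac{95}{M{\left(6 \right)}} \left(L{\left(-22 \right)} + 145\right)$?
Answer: $\frac{13775}{6} + \frac{95 i \sqrt{23}}{6} \approx 2295.8 + 75.934 i$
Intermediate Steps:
$L{\left(Z \right)} = \sqrt{-1 + Z}$
$\frac{95}{M{\left(6 \right)}} \left(L{\left(-22 \right)} + 145\right) = \frac{95}{6} \left(\sqrt{-1 - 22} + 145\right) = 95 \cdot \frac{1}{6} \left(\sqrt{-23} + 145\right) = \frac{95 \left(i \sqrt{23} + 145\right)}{6} = \frac{95 \left(145 + i \sqrt{23}\right)}{6} = \frac{13775}{6} + \frac{95 i \sqrt{23}}{6}$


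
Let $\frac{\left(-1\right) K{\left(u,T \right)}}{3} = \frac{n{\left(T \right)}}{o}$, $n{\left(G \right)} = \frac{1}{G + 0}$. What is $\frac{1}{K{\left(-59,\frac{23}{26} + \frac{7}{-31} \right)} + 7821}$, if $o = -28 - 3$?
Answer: $\frac{177}{1384343} \approx 0.00012786$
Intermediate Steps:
$o = -31$
$n{\left(G \right)} = \frac{1}{G}$
$K{\left(u,T \right)} = \frac{3}{31 T}$ ($K{\left(u,T \right)} = - 3 \frac{1}{T \left(-31\right)} = - 3 \frac{1}{T} \left(- \frac{1}{31}\right) = - 3 \left(- \frac{1}{31 T}\right) = \frac{3}{31 T}$)
$\frac{1}{K{\left(-59,\frac{23}{26} + \frac{7}{-31} \right)} + 7821} = \frac{1}{\frac{3}{31 \left(\frac{23}{26} + \frac{7}{-31}\right)} + 7821} = \frac{1}{\frac{3}{31 \left(23 \cdot \frac{1}{26} + 7 \left(- \frac{1}{31}\right)\right)} + 7821} = \frac{1}{\frac{3}{31 \left(\frac{23}{26} - \frac{7}{31}\right)} + 7821} = \frac{1}{\frac{3}{31 \cdot \frac{531}{806}} + 7821} = \frac{1}{\frac{3}{31} \cdot \frac{806}{531} + 7821} = \frac{1}{\frac{26}{177} + 7821} = \frac{1}{\frac{1384343}{177}} = \frac{177}{1384343}$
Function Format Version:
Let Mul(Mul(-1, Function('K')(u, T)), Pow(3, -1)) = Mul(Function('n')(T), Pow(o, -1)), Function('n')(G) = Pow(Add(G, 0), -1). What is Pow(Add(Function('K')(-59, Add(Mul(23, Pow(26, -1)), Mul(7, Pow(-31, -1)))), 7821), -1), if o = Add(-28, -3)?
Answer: Rational(177, 1384343) ≈ 0.00012786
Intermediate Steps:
o = -31
Function('n')(G) = Pow(G, -1)
Function('K')(u, T) = Mul(Rational(3, 31), Pow(T, -1)) (Function('K')(u, T) = Mul(-3, Mul(Pow(T, -1), Pow(-31, -1))) = Mul(-3, Mul(Pow(T, -1), Rational(-1, 31))) = Mul(-3, Mul(Rational(-1, 31), Pow(T, -1))) = Mul(Rational(3, 31), Pow(T, -1)))
Pow(Add(Function('K')(-59, Add(Mul(23, Pow(26, -1)), Mul(7, Pow(-31, -1)))), 7821), -1) = Pow(Add(Mul(Rational(3, 31), Pow(Add(Mul(23, Pow(26, -1)), Mul(7, Pow(-31, -1))), -1)), 7821), -1) = Pow(Add(Mul(Rational(3, 31), Pow(Add(Mul(23, Rational(1, 26)), Mul(7, Rational(-1, 31))), -1)), 7821), -1) = Pow(Add(Mul(Rational(3, 31), Pow(Add(Rational(23, 26), Rational(-7, 31)), -1)), 7821), -1) = Pow(Add(Mul(Rational(3, 31), Pow(Rational(531, 806), -1)), 7821), -1) = Pow(Add(Mul(Rational(3, 31), Rational(806, 531)), 7821), -1) = Pow(Add(Rational(26, 177), 7821), -1) = Pow(Rational(1384343, 177), -1) = Rational(177, 1384343)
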